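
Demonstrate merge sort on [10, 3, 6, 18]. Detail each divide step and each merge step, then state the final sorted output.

Merge sort trace:

Split: [10, 3, 6, 18] -> [10, 3] and [6, 18]
  Split: [10, 3] -> [10] and [3]
  Merge: [10] + [3] -> [3, 10]
  Split: [6, 18] -> [6] and [18]
  Merge: [6] + [18] -> [6, 18]
Merge: [3, 10] + [6, 18] -> [3, 6, 10, 18]

Final sorted array: [3, 6, 10, 18]

The merge sort proceeds by recursively splitting the array and merging sorted halves.
After all merges, the sorted array is [3, 6, 10, 18].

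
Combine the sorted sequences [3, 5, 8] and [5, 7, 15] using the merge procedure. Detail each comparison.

Merging process:

Compare 3 vs 5: take 3 from left. Merged: [3]
Compare 5 vs 5: take 5 from left. Merged: [3, 5]
Compare 8 vs 5: take 5 from right. Merged: [3, 5, 5]
Compare 8 vs 7: take 7 from right. Merged: [3, 5, 5, 7]
Compare 8 vs 15: take 8 from left. Merged: [3, 5, 5, 7, 8]
Append remaining from right: [15]. Merged: [3, 5, 5, 7, 8, 15]

Final merged array: [3, 5, 5, 7, 8, 15]
Total comparisons: 5

The merged array is [3, 5, 5, 7, 8, 15], requiring 5 comparisons. The merge step runs in O(n) time where n is the total number of elements.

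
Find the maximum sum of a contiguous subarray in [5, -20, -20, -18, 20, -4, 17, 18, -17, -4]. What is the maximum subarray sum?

Using Kadane's algorithm on [5, -20, -20, -18, 20, -4, 17, 18, -17, -4]:

Scanning through the array:
Position 1 (value -20): max_ending_here = -15, max_so_far = 5
Position 2 (value -20): max_ending_here = -20, max_so_far = 5
Position 3 (value -18): max_ending_here = -18, max_so_far = 5
Position 4 (value 20): max_ending_here = 20, max_so_far = 20
Position 5 (value -4): max_ending_here = 16, max_so_far = 20
Position 6 (value 17): max_ending_here = 33, max_so_far = 33
Position 7 (value 18): max_ending_here = 51, max_so_far = 51
Position 8 (value -17): max_ending_here = 34, max_so_far = 51
Position 9 (value -4): max_ending_here = 30, max_so_far = 51

Maximum subarray: [20, -4, 17, 18]
Maximum sum: 51

The maximum subarray is [20, -4, 17, 18] with sum 51. This subarray runs from index 4 to index 7.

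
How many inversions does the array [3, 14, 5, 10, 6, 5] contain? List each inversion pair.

Finding inversions in [3, 14, 5, 10, 6, 5]:

(1, 2): arr[1]=14 > arr[2]=5
(1, 3): arr[1]=14 > arr[3]=10
(1, 4): arr[1]=14 > arr[4]=6
(1, 5): arr[1]=14 > arr[5]=5
(3, 4): arr[3]=10 > arr[4]=6
(3, 5): arr[3]=10 > arr[5]=5
(4, 5): arr[4]=6 > arr[5]=5

Total inversions: 7

The array has 7 inversion(s): (1,2), (1,3), (1,4), (1,5), (3,4), (3,5), (4,5). Each pair (i,j) satisfies i < j and arr[i] > arr[j].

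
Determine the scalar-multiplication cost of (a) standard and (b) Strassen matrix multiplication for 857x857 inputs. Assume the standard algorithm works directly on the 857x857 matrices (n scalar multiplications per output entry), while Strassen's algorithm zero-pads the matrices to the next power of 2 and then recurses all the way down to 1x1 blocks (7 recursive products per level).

Matrix multiplication for 857x857 matrices:

Strassen's algorithm requires power-of-2 dimensions. Pad 857x857 to 1024x1024 (next power of 2).

Standard algorithm: 857^3 = 629422793 multiplications
Strassen's algorithm: 7^(log2(1024)) = 7^10 = 282475249 multiplications
Savings: 629422793 - 282475249 = 346947544 multiplications

Standard: 629422793 multiplications (857^3). Strassen: 282475249 multiplications (7^10, after padding to 1024x1024). Strassen reduces 8 recursive multiplications to 7 at each level.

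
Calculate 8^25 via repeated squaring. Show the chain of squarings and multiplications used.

Computing 8^25 by squaring (build up from 8^1; each line after the first costs one multiplication):

8^1 = 8
8^2 = (8^1)^2 = 8^2 = 64
8^3 = 8 * 8^2 = 8 * 64 = 512
8^6 = (8^3)^2 = 512^2 = 262144
8^12 = (8^6)^2 = 262144^2 = 68719476736
8^24 = (8^12)^2 = 68719476736^2 = 4722366482869645213696
8^25 = 8 * 8^24 = 8 * 4722366482869645213696 = 37778931862957161709568

Result: 37778931862957161709568
Multiplications needed: 6 (6 lines after 8^1)

8^25 = 37778931862957161709568. Using exponentiation by squaring, this requires 6 multiplications. The key idea: if the exponent is even, square the half-power; if odd, multiply by the base once.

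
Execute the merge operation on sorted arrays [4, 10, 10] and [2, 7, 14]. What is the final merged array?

Merging process:

Compare 4 vs 2: take 2 from right. Merged: [2]
Compare 4 vs 7: take 4 from left. Merged: [2, 4]
Compare 10 vs 7: take 7 from right. Merged: [2, 4, 7]
Compare 10 vs 14: take 10 from left. Merged: [2, 4, 7, 10]
Compare 10 vs 14: take 10 from left. Merged: [2, 4, 7, 10, 10]
Append remaining from right: [14]. Merged: [2, 4, 7, 10, 10, 14]

Final merged array: [2, 4, 7, 10, 10, 14]
Total comparisons: 5

The merged array is [2, 4, 7, 10, 10, 14], requiring 5 comparisons. The merge step runs in O(n) time where n is the total number of elements.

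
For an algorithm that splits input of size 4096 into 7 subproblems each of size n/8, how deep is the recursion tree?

For divide and conquer with division factor 8:

Problem sizes at each level:
Level 0: 4096
Level 1: 512
Level 2: 64
Level 3: 8
Level 4: 1

The root is level 0 and the size-1 base case is level 4 (the tree spans levels 0 through 4, i.e. 5 levels counting the root), so the depth is the number of divisions: log_8(4096) = 4

The recursion tree depth is log_8(4096) = 4. At each level, the problem size is divided by 8, so it takes 4 divisions to reduce to a base case of size 1. The algorithm makes 7 recursive calls at each level.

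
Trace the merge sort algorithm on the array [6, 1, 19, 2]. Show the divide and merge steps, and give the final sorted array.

Merge sort trace:

Split: [6, 1, 19, 2] -> [6, 1] and [19, 2]
  Split: [6, 1] -> [6] and [1]
  Merge: [6] + [1] -> [1, 6]
  Split: [19, 2] -> [19] and [2]
  Merge: [19] + [2] -> [2, 19]
Merge: [1, 6] + [2, 19] -> [1, 2, 6, 19]

Final sorted array: [1, 2, 6, 19]

The merge sort proceeds by recursively splitting the array and merging sorted halves.
After all merges, the sorted array is [1, 2, 6, 19].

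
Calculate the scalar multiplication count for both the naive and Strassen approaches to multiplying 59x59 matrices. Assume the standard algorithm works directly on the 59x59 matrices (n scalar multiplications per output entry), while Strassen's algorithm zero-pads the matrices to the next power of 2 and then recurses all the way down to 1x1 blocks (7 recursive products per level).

Matrix multiplication for 59x59 matrices:

Strassen's algorithm requires power-of-2 dimensions. Pad 59x59 to 64x64 (next power of 2).

Standard algorithm: 59^3 = 205379 multiplications
Strassen's algorithm: 7^(log2(64)) = 7^6 = 117649 multiplications
Savings: 205379 - 117649 = 87730 multiplications

Standard: 205379 multiplications (59^3). Strassen: 117649 multiplications (7^6, after padding to 64x64). Strassen reduces 8 recursive multiplications to 7 at each level.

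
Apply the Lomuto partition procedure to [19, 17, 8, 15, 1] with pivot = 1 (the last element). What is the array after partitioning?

Lomuto partition with pivot = 1:

Initial array: [19, 17, 8, 15, 1]

arr[0]=19 > 1: no swap
arr[1]=17 > 1: no swap
arr[2]=8 > 1: no swap
arr[3]=15 > 1: no swap

Place pivot at position 0: [1, 17, 8, 15, 19]
Pivot position: 0

After partitioning with pivot 1, the array becomes [1, 17, 8, 15, 19]. The pivot is placed at index 0. All elements to the left of the pivot are <= 1, and all elements to the right are > 1.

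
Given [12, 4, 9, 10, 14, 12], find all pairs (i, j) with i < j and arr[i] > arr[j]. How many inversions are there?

Finding inversions in [12, 4, 9, 10, 14, 12]:

(0, 1): arr[0]=12 > arr[1]=4
(0, 2): arr[0]=12 > arr[2]=9
(0, 3): arr[0]=12 > arr[3]=10
(4, 5): arr[4]=14 > arr[5]=12

Total inversions: 4

The array has 4 inversion(s): (0,1), (0,2), (0,3), (4,5). Each pair (i,j) satisfies i < j and arr[i] > arr[j].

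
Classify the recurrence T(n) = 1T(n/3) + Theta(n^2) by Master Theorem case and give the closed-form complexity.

Master Theorem for T(n) = 1T(n/3) + O(n^2):

a = 1, b = 3, c = 2
log_b(a) = log_3(1) = 0.0000

Case 3: c = 2 > log_3(1) = 0.0000
T(n) = O(n^2) = O(n^2)

For T(n) = 1T(n/3) + O(n^2): log_3(1) = 0.0000. This is Case 3 of the Master Theorem (c > log_b(a), work dominated by root), giving O(n^2).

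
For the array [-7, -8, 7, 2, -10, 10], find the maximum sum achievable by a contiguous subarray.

Using Kadane's algorithm on [-7, -8, 7, 2, -10, 10]:

Scanning through the array:
Position 1 (value -8): max_ending_here = -8, max_so_far = -7
Position 2 (value 7): max_ending_here = 7, max_so_far = 7
Position 3 (value 2): max_ending_here = 9, max_so_far = 9
Position 4 (value -10): max_ending_here = -1, max_so_far = 9
Position 5 (value 10): max_ending_here = 10, max_so_far = 10

Maximum subarray: [10]
Maximum sum: 10

The maximum subarray is [10] with sum 10. This subarray runs from index 5 to index 5.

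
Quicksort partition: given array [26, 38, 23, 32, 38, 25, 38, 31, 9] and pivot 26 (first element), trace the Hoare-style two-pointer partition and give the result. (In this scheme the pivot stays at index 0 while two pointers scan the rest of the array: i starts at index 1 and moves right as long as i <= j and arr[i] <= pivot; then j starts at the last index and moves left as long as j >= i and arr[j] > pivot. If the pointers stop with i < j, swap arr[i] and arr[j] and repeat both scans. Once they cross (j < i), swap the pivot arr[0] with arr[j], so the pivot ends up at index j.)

Hoare-style two-pointer partition with pivot = 26:

Initial array: [26, 38, 23, 32, 38, 25, 38, 31, 9]

Pointers start at i = 1, j = 8.
i stops at index 1 (arr[1]=38 > 26), j stops at index 8 (arr[8]=9 <= 26): swap arr[1] and arr[8], array becomes [26, 9, 23, 32, 38, 25, 38, 31, 38]
i stops at index 3 (arr[3]=32 > 26), j stops at index 5 (arr[5]=25 <= 26): swap arr[3] and arr[5], array becomes [26, 9, 23, 25, 38, 32, 38, 31, 38]
i ends at 4, j ends at 3: the pointers have crossed (j < i), so scanning stops.

Swap pivot arr[0] with arr[3] to place pivot at position 3: [25, 9, 23, 26, 38, 32, 38, 31, 38]
Pivot position: 3

After partitioning with pivot 26, the array becomes [25, 9, 23, 26, 38, 32, 38, 31, 38]. The pivot is placed at index 3. All elements to the left of the pivot are <= 26, and all elements to the right are > 26.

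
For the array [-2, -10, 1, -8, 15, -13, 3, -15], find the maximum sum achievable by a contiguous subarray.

Using Kadane's algorithm on [-2, -10, 1, -8, 15, -13, 3, -15]:

Scanning through the array:
Position 1 (value -10): max_ending_here = -10, max_so_far = -2
Position 2 (value 1): max_ending_here = 1, max_so_far = 1
Position 3 (value -8): max_ending_here = -7, max_so_far = 1
Position 4 (value 15): max_ending_here = 15, max_so_far = 15
Position 5 (value -13): max_ending_here = 2, max_so_far = 15
Position 6 (value 3): max_ending_here = 5, max_so_far = 15
Position 7 (value -15): max_ending_here = -10, max_so_far = 15

Maximum subarray: [15]
Maximum sum: 15

The maximum subarray is [15] with sum 15. This subarray runs from index 4 to index 4.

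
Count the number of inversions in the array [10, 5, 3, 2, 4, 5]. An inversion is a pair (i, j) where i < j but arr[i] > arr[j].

Finding inversions in [10, 5, 3, 2, 4, 5]:

(0, 1): arr[0]=10 > arr[1]=5
(0, 2): arr[0]=10 > arr[2]=3
(0, 3): arr[0]=10 > arr[3]=2
(0, 4): arr[0]=10 > arr[4]=4
(0, 5): arr[0]=10 > arr[5]=5
(1, 2): arr[1]=5 > arr[2]=3
(1, 3): arr[1]=5 > arr[3]=2
(1, 4): arr[1]=5 > arr[4]=4
(2, 3): arr[2]=3 > arr[3]=2

Total inversions: 9

The array has 9 inversion(s): (0,1), (0,2), (0,3), (0,4), (0,5), (1,2), (1,3), (1,4), (2,3). Each pair (i,j) satisfies i < j and arr[i] > arr[j].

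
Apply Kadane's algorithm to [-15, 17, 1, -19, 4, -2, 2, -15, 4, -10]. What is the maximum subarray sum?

Using Kadane's algorithm on [-15, 17, 1, -19, 4, -2, 2, -15, 4, -10]:

Scanning through the array:
Position 1 (value 17): max_ending_here = 17, max_so_far = 17
Position 2 (value 1): max_ending_here = 18, max_so_far = 18
Position 3 (value -19): max_ending_here = -1, max_so_far = 18
Position 4 (value 4): max_ending_here = 4, max_so_far = 18
Position 5 (value -2): max_ending_here = 2, max_so_far = 18
Position 6 (value 2): max_ending_here = 4, max_so_far = 18
Position 7 (value -15): max_ending_here = -11, max_so_far = 18
Position 8 (value 4): max_ending_here = 4, max_so_far = 18
Position 9 (value -10): max_ending_here = -6, max_so_far = 18

Maximum subarray: [17, 1]
Maximum sum: 18

The maximum subarray is [17, 1] with sum 18. This subarray runs from index 1 to index 2.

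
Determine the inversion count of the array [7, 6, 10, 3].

Finding inversions in [7, 6, 10, 3]:

(0, 1): arr[0]=7 > arr[1]=6
(0, 3): arr[0]=7 > arr[3]=3
(1, 3): arr[1]=6 > arr[3]=3
(2, 3): arr[2]=10 > arr[3]=3

Total inversions: 4

The array has 4 inversion(s): (0,1), (0,3), (1,3), (2,3). Each pair (i,j) satisfies i < j and arr[i] > arr[j].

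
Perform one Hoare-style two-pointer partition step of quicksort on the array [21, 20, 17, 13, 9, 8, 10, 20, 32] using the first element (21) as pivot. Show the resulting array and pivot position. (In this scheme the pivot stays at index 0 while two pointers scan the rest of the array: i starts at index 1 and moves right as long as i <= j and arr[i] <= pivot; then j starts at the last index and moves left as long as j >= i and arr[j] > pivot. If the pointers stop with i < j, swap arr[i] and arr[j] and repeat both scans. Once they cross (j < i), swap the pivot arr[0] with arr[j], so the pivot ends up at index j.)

Hoare-style two-pointer partition with pivot = 21:

Initial array: [21, 20, 17, 13, 9, 8, 10, 20, 32]

Pointers start at i = 1, j = 8.
i ends at 8, j ends at 7: the pointers have crossed (j < i), so scanning stops.

Swap pivot arr[0] with arr[7] to place pivot at position 7: [20, 20, 17, 13, 9, 8, 10, 21, 32]
Pivot position: 7

After partitioning with pivot 21, the array becomes [20, 20, 17, 13, 9, 8, 10, 21, 32]. The pivot is placed at index 7. All elements to the left of the pivot are <= 21, and all elements to the right are > 21.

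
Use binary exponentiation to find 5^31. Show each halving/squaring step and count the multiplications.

Computing 5^31 by squaring (build up from 5^1; each line after the first costs one multiplication):

5^1 = 5
5^2 = (5^1)^2 = 5^2 = 25
5^3 = 5 * 5^2 = 5 * 25 = 125
5^6 = (5^3)^2 = 125^2 = 15625
5^7 = 5 * 5^6 = 5 * 15625 = 78125
5^14 = (5^7)^2 = 78125^2 = 6103515625
5^15 = 5 * 5^14 = 5 * 6103515625 = 30517578125
5^30 = (5^15)^2 = 30517578125^2 = 931322574615478515625
5^31 = 5 * 5^30 = 5 * 931322574615478515625 = 4656612873077392578125

Result: 4656612873077392578125
Multiplications needed: 8 (8 lines after 5^1)

5^31 = 4656612873077392578125. Using exponentiation by squaring, this requires 8 multiplications. The key idea: if the exponent is even, square the half-power; if odd, multiply by the base once.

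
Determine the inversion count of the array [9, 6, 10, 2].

Finding inversions in [9, 6, 10, 2]:

(0, 1): arr[0]=9 > arr[1]=6
(0, 3): arr[0]=9 > arr[3]=2
(1, 3): arr[1]=6 > arr[3]=2
(2, 3): arr[2]=10 > arr[3]=2

Total inversions: 4

The array has 4 inversion(s): (0,1), (0,3), (1,3), (2,3). Each pair (i,j) satisfies i < j and arr[i] > arr[j].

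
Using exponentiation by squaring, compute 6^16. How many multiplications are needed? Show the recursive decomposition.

Computing 6^16 by squaring (build up from 6^1; each line after the first costs one multiplication):

6^1 = 6
6^2 = (6^1)^2 = 6^2 = 36
6^4 = (6^2)^2 = 36^2 = 1296
6^8 = (6^4)^2 = 1296^2 = 1679616
6^16 = (6^8)^2 = 1679616^2 = 2821109907456

Result: 2821109907456
Multiplications needed: 4 (4 lines after 6^1)

6^16 = 2821109907456. Using exponentiation by squaring, this requires 4 multiplications. The key idea: if the exponent is even, square the half-power; if odd, multiply by the base once.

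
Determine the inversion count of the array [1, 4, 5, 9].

Finding inversions in [1, 4, 5, 9]:


Total inversions: 0

The array has 0 inversions. It is already sorted.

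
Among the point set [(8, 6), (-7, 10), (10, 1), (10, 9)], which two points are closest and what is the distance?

Computing all pairwise distances among 4 points:

d((8, 6), (-7, 10)) = 15.5242
d((8, 6), (10, 1)) = 5.3852
d((8, 6), (10, 9)) = 3.6056 <-- minimum
d((-7, 10), (10, 1)) = 19.2354
d((-7, 10), (10, 9)) = 17.0294
d((10, 1), (10, 9)) = 8.0

Closest pair: (8, 6) and (10, 9) with distance 3.6056

The closest pair is (8, 6) and (10, 9) with Euclidean distance 3.6056. For 4 points, brute-force pairwise comparison is shown above. For large n, the divide-and-conquer algorithm (sort by x, recurse on halves, check the dividing strip) achieves O(n log n).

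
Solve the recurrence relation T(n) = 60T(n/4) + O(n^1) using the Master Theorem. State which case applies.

Master Theorem for T(n) = 60T(n/4) + O(n^1):

a = 60, b = 4, c = 1
log_b(a) = log_4(60) = 2.9534

Case 1: c = 1 < log_4(60) = 2.9534
T(n) = O(n^(log_4 60))

For T(n) = 60T(n/4) + O(n^1): log_4(60) = 2.9534. This is Case 1 of the Master Theorem (c < log_b(a), work dominated by leaves), giving O(n^(log_4 60)).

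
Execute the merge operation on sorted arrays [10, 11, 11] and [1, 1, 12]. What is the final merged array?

Merging process:

Compare 10 vs 1: take 1 from right. Merged: [1]
Compare 10 vs 1: take 1 from right. Merged: [1, 1]
Compare 10 vs 12: take 10 from left. Merged: [1, 1, 10]
Compare 11 vs 12: take 11 from left. Merged: [1, 1, 10, 11]
Compare 11 vs 12: take 11 from left. Merged: [1, 1, 10, 11, 11]
Append remaining from right: [12]. Merged: [1, 1, 10, 11, 11, 12]

Final merged array: [1, 1, 10, 11, 11, 12]
Total comparisons: 5

The merged array is [1, 1, 10, 11, 11, 12], requiring 5 comparisons. The merge step runs in O(n) time where n is the total number of elements.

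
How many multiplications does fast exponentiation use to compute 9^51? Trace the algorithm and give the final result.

Computing 9^51 by squaring (build up from 9^1; each line after the first costs one multiplication):

9^1 = 9
9^2 = (9^1)^2 = 9^2 = 81
9^3 = 9 * 9^2 = 9 * 81 = 729
9^6 = (9^3)^2 = 729^2 = 531441
9^12 = (9^6)^2 = 531441^2 = 282429536481
9^24 = (9^12)^2 = 282429536481^2 = 79766443076872509863361
9^25 = 9 * 9^24 = 9 * 79766443076872509863361 = 717897987691852588770249
9^50 = (9^25)^2 = 717897987691852588770249^2 = 515377520732011331036461129765621272702107522001
9^51 = 9 * 9^50 = 9 * 515377520732011331036461129765621272702107522001 = 4638397686588101979328150167890591454318967698009

Result: 4638397686588101979328150167890591454318967698009
Multiplications needed: 8 (8 lines after 9^1)

9^51 = 4638397686588101979328150167890591454318967698009. Using exponentiation by squaring, this requires 8 multiplications. The key idea: if the exponent is even, square the half-power; if odd, multiply by the base once.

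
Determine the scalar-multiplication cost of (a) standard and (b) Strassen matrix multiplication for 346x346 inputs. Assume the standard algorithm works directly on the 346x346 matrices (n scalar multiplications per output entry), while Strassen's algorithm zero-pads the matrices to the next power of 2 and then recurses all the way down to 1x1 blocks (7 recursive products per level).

Matrix multiplication for 346x346 matrices:

Strassen's algorithm requires power-of-2 dimensions. Pad 346x346 to 512x512 (next power of 2).

Standard algorithm: 346^3 = 41421736 multiplications
Strassen's algorithm: 7^(log2(512)) = 7^9 = 40353607 multiplications
Savings: 41421736 - 40353607 = 1068129 multiplications

Standard: 41421736 multiplications (346^3). Strassen: 40353607 multiplications (7^9, after padding to 512x512). Strassen reduces 8 recursive multiplications to 7 at each level.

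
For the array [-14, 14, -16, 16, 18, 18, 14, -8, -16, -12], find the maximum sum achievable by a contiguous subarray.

Using Kadane's algorithm on [-14, 14, -16, 16, 18, 18, 14, -8, -16, -12]:

Scanning through the array:
Position 1 (value 14): max_ending_here = 14, max_so_far = 14
Position 2 (value -16): max_ending_here = -2, max_so_far = 14
Position 3 (value 16): max_ending_here = 16, max_so_far = 16
Position 4 (value 18): max_ending_here = 34, max_so_far = 34
Position 5 (value 18): max_ending_here = 52, max_so_far = 52
Position 6 (value 14): max_ending_here = 66, max_so_far = 66
Position 7 (value -8): max_ending_here = 58, max_so_far = 66
Position 8 (value -16): max_ending_here = 42, max_so_far = 66
Position 9 (value -12): max_ending_here = 30, max_so_far = 66

Maximum subarray: [16, 18, 18, 14]
Maximum sum: 66

The maximum subarray is [16, 18, 18, 14] with sum 66. This subarray runs from index 3 to index 6.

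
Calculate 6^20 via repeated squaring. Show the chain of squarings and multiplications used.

Computing 6^20 by squaring (build up from 6^1; each line after the first costs one multiplication):

6^1 = 6
6^2 = (6^1)^2 = 6^2 = 36
6^4 = (6^2)^2 = 36^2 = 1296
6^5 = 6 * 6^4 = 6 * 1296 = 7776
6^10 = (6^5)^2 = 7776^2 = 60466176
6^20 = (6^10)^2 = 60466176^2 = 3656158440062976

Result: 3656158440062976
Multiplications needed: 5 (5 lines after 6^1)

6^20 = 3656158440062976. Using exponentiation by squaring, this requires 5 multiplications. The key idea: if the exponent is even, square the half-power; if odd, multiply by the base once.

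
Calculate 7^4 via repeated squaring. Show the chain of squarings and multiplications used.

Computing 7^4 by squaring (build up from 7^1; each line after the first costs one multiplication):

7^1 = 7
7^2 = (7^1)^2 = 7^2 = 49
7^4 = (7^2)^2 = 49^2 = 2401

Result: 2401
Multiplications needed: 2 (2 lines after 7^1)

7^4 = 2401. Using exponentiation by squaring, this requires 2 multiplications. The key idea: if the exponent is even, square the half-power; if odd, multiply by the base once.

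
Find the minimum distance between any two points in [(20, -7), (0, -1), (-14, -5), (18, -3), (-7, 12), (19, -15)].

Computing all pairwise distances among 6 points:

d((20, -7), (0, -1)) = 20.8806
d((20, -7), (-14, -5)) = 34.0588
d((20, -7), (18, -3)) = 4.4721 <-- minimum
d((20, -7), (-7, 12)) = 33.0151
d((20, -7), (19, -15)) = 8.0623
d((0, -1), (-14, -5)) = 14.5602
d((0, -1), (18, -3)) = 18.1108
d((0, -1), (-7, 12)) = 14.7648
d((0, -1), (19, -15)) = 23.6008
d((-14, -5), (18, -3)) = 32.0624
d((-14, -5), (-7, 12)) = 18.3848
d((-14, -5), (19, -15)) = 34.4819
d((18, -3), (-7, 12)) = 29.1548
d((18, -3), (19, -15)) = 12.0416
d((-7, 12), (19, -15)) = 37.4833

Closest pair: (20, -7) and (18, -3) with distance 4.4721

The closest pair is (20, -7) and (18, -3) with Euclidean distance 4.4721. For 6 points, brute-force pairwise comparison is shown above. For large n, the divide-and-conquer algorithm (sort by x, recurse on halves, check the dividing strip) achieves O(n log n).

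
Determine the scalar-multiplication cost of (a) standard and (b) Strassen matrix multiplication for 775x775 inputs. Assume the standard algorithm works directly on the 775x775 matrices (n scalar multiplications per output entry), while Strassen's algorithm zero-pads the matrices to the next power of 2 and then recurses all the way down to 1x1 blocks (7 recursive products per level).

Matrix multiplication for 775x775 matrices:

Strassen's algorithm requires power-of-2 dimensions. Pad 775x775 to 1024x1024 (next power of 2).

Standard algorithm: 775^3 = 465484375 multiplications
Strassen's algorithm: 7^(log2(1024)) = 7^10 = 282475249 multiplications
Savings: 465484375 - 282475249 = 183009126 multiplications

Standard: 465484375 multiplications (775^3). Strassen: 282475249 multiplications (7^10, after padding to 1024x1024). Strassen reduces 8 recursive multiplications to 7 at each level.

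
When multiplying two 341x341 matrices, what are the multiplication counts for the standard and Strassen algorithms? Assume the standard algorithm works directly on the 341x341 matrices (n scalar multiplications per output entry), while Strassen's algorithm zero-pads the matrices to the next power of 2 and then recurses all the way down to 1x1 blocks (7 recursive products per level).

Matrix multiplication for 341x341 matrices:

Strassen's algorithm requires power-of-2 dimensions. Pad 341x341 to 512x512 (next power of 2).

Standard algorithm: 341^3 = 39651821 multiplications
Strassen's algorithm: 7^(log2(512)) = 7^9 = 40353607 multiplications
Difference: 39651821 - 40353607 = -701786 (Strassen uses MORE here due to padding overhead — for small or just-over-power-of-2 n, padding can outweigh the per-level savings)

Standard: 39651821 multiplications (341^3). Strassen: 40353607 multiplications (7^9, after padding to 512x512). Strassen reduces 8 recursive multiplications to 7 at each level.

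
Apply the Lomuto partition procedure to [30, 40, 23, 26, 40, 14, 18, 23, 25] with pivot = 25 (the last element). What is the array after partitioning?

Lomuto partition with pivot = 25:

Initial array: [30, 40, 23, 26, 40, 14, 18, 23, 25]

arr[0]=30 > 25: no swap
arr[1]=40 > 25: no swap
arr[2]=23 <= 25: swap with position 0, array becomes [23, 40, 30, 26, 40, 14, 18, 23, 25]
arr[3]=26 > 25: no swap
arr[4]=40 > 25: no swap
arr[5]=14 <= 25: swap with position 1, array becomes [23, 14, 30, 26, 40, 40, 18, 23, 25]
arr[6]=18 <= 25: swap with position 2, array becomes [23, 14, 18, 26, 40, 40, 30, 23, 25]
arr[7]=23 <= 25: swap with position 3, array becomes [23, 14, 18, 23, 40, 40, 30, 26, 25]

Place pivot at position 4: [23, 14, 18, 23, 25, 40, 30, 26, 40]
Pivot position: 4

After partitioning with pivot 25, the array becomes [23, 14, 18, 23, 25, 40, 30, 26, 40]. The pivot is placed at index 4. All elements to the left of the pivot are <= 25, and all elements to the right are > 25.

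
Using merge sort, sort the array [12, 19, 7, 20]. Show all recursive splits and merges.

Merge sort trace:

Split: [12, 19, 7, 20] -> [12, 19] and [7, 20]
  Split: [12, 19] -> [12] and [19]
  Merge: [12] + [19] -> [12, 19]
  Split: [7, 20] -> [7] and [20]
  Merge: [7] + [20] -> [7, 20]
Merge: [12, 19] + [7, 20] -> [7, 12, 19, 20]

Final sorted array: [7, 12, 19, 20]

The merge sort proceeds by recursively splitting the array and merging sorted halves.
After all merges, the sorted array is [7, 12, 19, 20].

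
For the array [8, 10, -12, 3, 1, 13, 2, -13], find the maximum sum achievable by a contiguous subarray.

Using Kadane's algorithm on [8, 10, -12, 3, 1, 13, 2, -13]:

Scanning through the array:
Position 1 (value 10): max_ending_here = 18, max_so_far = 18
Position 2 (value -12): max_ending_here = 6, max_so_far = 18
Position 3 (value 3): max_ending_here = 9, max_so_far = 18
Position 4 (value 1): max_ending_here = 10, max_so_far = 18
Position 5 (value 13): max_ending_here = 23, max_so_far = 23
Position 6 (value 2): max_ending_here = 25, max_so_far = 25
Position 7 (value -13): max_ending_here = 12, max_so_far = 25

Maximum subarray: [8, 10, -12, 3, 1, 13, 2]
Maximum sum: 25

The maximum subarray is [8, 10, -12, 3, 1, 13, 2] with sum 25. This subarray runs from index 0 to index 6.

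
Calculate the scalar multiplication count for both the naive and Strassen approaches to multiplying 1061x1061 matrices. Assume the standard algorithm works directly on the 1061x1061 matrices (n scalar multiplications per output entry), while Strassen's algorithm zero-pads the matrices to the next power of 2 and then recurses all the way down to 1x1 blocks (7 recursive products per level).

Matrix multiplication for 1061x1061 matrices:

Strassen's algorithm requires power-of-2 dimensions. Pad 1061x1061 to 2048x2048 (next power of 2).

Standard algorithm: 1061^3 = 1194389981 multiplications
Strassen's algorithm: 7^(log2(2048)) = 7^11 = 1977326743 multiplications
Difference: 1194389981 - 1977326743 = -782936762 (Strassen uses MORE here due to padding overhead — for small or just-over-power-of-2 n, padding can outweigh the per-level savings)

Standard: 1194389981 multiplications (1061^3). Strassen: 1977326743 multiplications (7^11, after padding to 2048x2048). Strassen reduces 8 recursive multiplications to 7 at each level.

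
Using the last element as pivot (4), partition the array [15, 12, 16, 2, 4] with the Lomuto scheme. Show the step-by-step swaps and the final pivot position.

Lomuto partition with pivot = 4:

Initial array: [15, 12, 16, 2, 4]

arr[0]=15 > 4: no swap
arr[1]=12 > 4: no swap
arr[2]=16 > 4: no swap
arr[3]=2 <= 4: swap with position 0, array becomes [2, 12, 16, 15, 4]

Place pivot at position 1: [2, 4, 16, 15, 12]
Pivot position: 1

After partitioning with pivot 4, the array becomes [2, 4, 16, 15, 12]. The pivot is placed at index 1. All elements to the left of the pivot are <= 4, and all elements to the right are > 4.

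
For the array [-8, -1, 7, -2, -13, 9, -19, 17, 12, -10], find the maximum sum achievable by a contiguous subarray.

Using Kadane's algorithm on [-8, -1, 7, -2, -13, 9, -19, 17, 12, -10]:

Scanning through the array:
Position 1 (value -1): max_ending_here = -1, max_so_far = -1
Position 2 (value 7): max_ending_here = 7, max_so_far = 7
Position 3 (value -2): max_ending_here = 5, max_so_far = 7
Position 4 (value -13): max_ending_here = -8, max_so_far = 7
Position 5 (value 9): max_ending_here = 9, max_so_far = 9
Position 6 (value -19): max_ending_here = -10, max_so_far = 9
Position 7 (value 17): max_ending_here = 17, max_so_far = 17
Position 8 (value 12): max_ending_here = 29, max_so_far = 29
Position 9 (value -10): max_ending_here = 19, max_so_far = 29

Maximum subarray: [17, 12]
Maximum sum: 29

The maximum subarray is [17, 12] with sum 29. This subarray runs from index 7 to index 8.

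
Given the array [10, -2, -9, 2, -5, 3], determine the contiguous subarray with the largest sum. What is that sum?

Using Kadane's algorithm on [10, -2, -9, 2, -5, 3]:

Scanning through the array:
Position 1 (value -2): max_ending_here = 8, max_so_far = 10
Position 2 (value -9): max_ending_here = -1, max_so_far = 10
Position 3 (value 2): max_ending_here = 2, max_so_far = 10
Position 4 (value -5): max_ending_here = -3, max_so_far = 10
Position 5 (value 3): max_ending_here = 3, max_so_far = 10

Maximum subarray: [10]
Maximum sum: 10

The maximum subarray is [10] with sum 10. This subarray runs from index 0 to index 0.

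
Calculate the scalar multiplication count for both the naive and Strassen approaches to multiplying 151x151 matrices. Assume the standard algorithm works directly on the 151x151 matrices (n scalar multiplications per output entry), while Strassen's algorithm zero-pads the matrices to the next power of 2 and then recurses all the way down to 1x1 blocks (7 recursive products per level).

Matrix multiplication for 151x151 matrices:

Strassen's algorithm requires power-of-2 dimensions. Pad 151x151 to 256x256 (next power of 2).

Standard algorithm: 151^3 = 3442951 multiplications
Strassen's algorithm: 7^(log2(256)) = 7^8 = 5764801 multiplications
Difference: 3442951 - 5764801 = -2321850 (Strassen uses MORE here due to padding overhead — for small or just-over-power-of-2 n, padding can outweigh the per-level savings)

Standard: 3442951 multiplications (151^3). Strassen: 5764801 multiplications (7^8, after padding to 256x256). Strassen reduces 8 recursive multiplications to 7 at each level.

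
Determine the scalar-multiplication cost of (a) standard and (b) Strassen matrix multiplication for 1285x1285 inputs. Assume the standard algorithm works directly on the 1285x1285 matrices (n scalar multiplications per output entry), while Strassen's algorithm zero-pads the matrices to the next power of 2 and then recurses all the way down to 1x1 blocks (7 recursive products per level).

Matrix multiplication for 1285x1285 matrices:

Strassen's algorithm requires power-of-2 dimensions. Pad 1285x1285 to 2048x2048 (next power of 2).

Standard algorithm: 1285^3 = 2121824125 multiplications
Strassen's algorithm: 7^(log2(2048)) = 7^11 = 1977326743 multiplications
Savings: 2121824125 - 1977326743 = 144497382 multiplications

Standard: 2121824125 multiplications (1285^3). Strassen: 1977326743 multiplications (7^11, after padding to 2048x2048). Strassen reduces 8 recursive multiplications to 7 at each level.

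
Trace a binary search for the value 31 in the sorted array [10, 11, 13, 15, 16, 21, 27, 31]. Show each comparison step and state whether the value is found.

Binary search for 31 in [10, 11, 13, 15, 16, 21, 27, 31]:

lo=0, hi=7, mid=3, arr[mid]=15 -> 15 < 31, search right half
lo=4, hi=7, mid=5, arr[mid]=21 -> 21 < 31, search right half
lo=6, hi=7, mid=6, arr[mid]=27 -> 27 < 31, search right half
lo=7, hi=7, mid=7, arr[mid]=31 -> Found target at index 7!

Binary search finds 31 at index 7 after 4 comparisons. The search repeatedly halves the search space by comparing with the middle element.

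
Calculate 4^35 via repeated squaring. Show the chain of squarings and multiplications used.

Computing 4^35 by squaring (build up from 4^1; each line after the first costs one multiplication):

4^1 = 4
4^2 = (4^1)^2 = 4^2 = 16
4^4 = (4^2)^2 = 16^2 = 256
4^8 = (4^4)^2 = 256^2 = 65536
4^16 = (4^8)^2 = 65536^2 = 4294967296
4^17 = 4 * 4^16 = 4 * 4294967296 = 17179869184
4^34 = (4^17)^2 = 17179869184^2 = 295147905179352825856
4^35 = 4 * 4^34 = 4 * 295147905179352825856 = 1180591620717411303424

Result: 1180591620717411303424
Multiplications needed: 7 (7 lines after 4^1)

4^35 = 1180591620717411303424. Using exponentiation by squaring, this requires 7 multiplications. The key idea: if the exponent is even, square the half-power; if odd, multiply by the base once.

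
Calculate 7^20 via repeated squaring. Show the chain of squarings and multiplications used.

Computing 7^20 by squaring (build up from 7^1; each line after the first costs one multiplication):

7^1 = 7
7^2 = (7^1)^2 = 7^2 = 49
7^4 = (7^2)^2 = 49^2 = 2401
7^5 = 7 * 7^4 = 7 * 2401 = 16807
7^10 = (7^5)^2 = 16807^2 = 282475249
7^20 = (7^10)^2 = 282475249^2 = 79792266297612001

Result: 79792266297612001
Multiplications needed: 5 (5 lines after 7^1)

7^20 = 79792266297612001. Using exponentiation by squaring, this requires 5 multiplications. The key idea: if the exponent is even, square the half-power; if odd, multiply by the base once.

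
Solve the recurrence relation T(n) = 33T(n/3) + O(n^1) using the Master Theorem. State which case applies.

Master Theorem for T(n) = 33T(n/3) + O(n^1):

a = 33, b = 3, c = 1
log_b(a) = log_3(33) = 3.1827

Case 1: c = 1 < log_3(33) = 3.1827
T(n) = O(n^(log_3 33))

For T(n) = 33T(n/3) + O(n^1): log_3(33) = 3.1827. This is Case 1 of the Master Theorem (c < log_b(a), work dominated by leaves), giving O(n^(log_3 33)).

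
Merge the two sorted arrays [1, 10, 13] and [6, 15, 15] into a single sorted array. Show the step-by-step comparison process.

Merging process:

Compare 1 vs 6: take 1 from left. Merged: [1]
Compare 10 vs 6: take 6 from right. Merged: [1, 6]
Compare 10 vs 15: take 10 from left. Merged: [1, 6, 10]
Compare 13 vs 15: take 13 from left. Merged: [1, 6, 10, 13]
Append remaining from right: [15, 15]. Merged: [1, 6, 10, 13, 15, 15]

Final merged array: [1, 6, 10, 13, 15, 15]
Total comparisons: 4

The merged array is [1, 6, 10, 13, 15, 15], requiring 4 comparisons. The merge step runs in O(n) time where n is the total number of elements.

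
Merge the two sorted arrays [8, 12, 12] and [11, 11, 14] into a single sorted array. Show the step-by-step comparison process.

Merging process:

Compare 8 vs 11: take 8 from left. Merged: [8]
Compare 12 vs 11: take 11 from right. Merged: [8, 11]
Compare 12 vs 11: take 11 from right. Merged: [8, 11, 11]
Compare 12 vs 14: take 12 from left. Merged: [8, 11, 11, 12]
Compare 12 vs 14: take 12 from left. Merged: [8, 11, 11, 12, 12]
Append remaining from right: [14]. Merged: [8, 11, 11, 12, 12, 14]

Final merged array: [8, 11, 11, 12, 12, 14]
Total comparisons: 5

The merged array is [8, 11, 11, 12, 12, 14], requiring 5 comparisons. The merge step runs in O(n) time where n is the total number of elements.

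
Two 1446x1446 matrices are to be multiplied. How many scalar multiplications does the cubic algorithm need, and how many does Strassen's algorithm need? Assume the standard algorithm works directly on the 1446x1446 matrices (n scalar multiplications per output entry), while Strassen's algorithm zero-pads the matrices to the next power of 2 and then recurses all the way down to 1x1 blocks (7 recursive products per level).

Matrix multiplication for 1446x1446 matrices:

Strassen's algorithm requires power-of-2 dimensions. Pad 1446x1446 to 2048x2048 (next power of 2).

Standard algorithm: 1446^3 = 3023464536 multiplications
Strassen's algorithm: 7^(log2(2048)) = 7^11 = 1977326743 multiplications
Savings: 3023464536 - 1977326743 = 1046137793 multiplications

Standard: 3023464536 multiplications (1446^3). Strassen: 1977326743 multiplications (7^11, after padding to 2048x2048). Strassen reduces 8 recursive multiplications to 7 at each level.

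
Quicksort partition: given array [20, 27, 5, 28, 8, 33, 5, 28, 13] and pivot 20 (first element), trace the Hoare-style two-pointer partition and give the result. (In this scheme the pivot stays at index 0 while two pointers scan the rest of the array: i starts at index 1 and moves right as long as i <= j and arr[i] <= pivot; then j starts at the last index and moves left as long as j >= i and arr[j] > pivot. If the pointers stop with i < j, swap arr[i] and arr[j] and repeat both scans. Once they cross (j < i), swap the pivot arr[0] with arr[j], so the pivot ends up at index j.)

Hoare-style two-pointer partition with pivot = 20:

Initial array: [20, 27, 5, 28, 8, 33, 5, 28, 13]

Pointers start at i = 1, j = 8.
i stops at index 1 (arr[1]=27 > 20), j stops at index 8 (arr[8]=13 <= 20): swap arr[1] and arr[8], array becomes [20, 13, 5, 28, 8, 33, 5, 28, 27]
i stops at index 3 (arr[3]=28 > 20), j stops at index 6 (arr[6]=5 <= 20): swap arr[3] and arr[6], array becomes [20, 13, 5, 5, 8, 33, 28, 28, 27]
i ends at 5, j ends at 4: the pointers have crossed (j < i), so scanning stops.

Swap pivot arr[0] with arr[4] to place pivot at position 4: [8, 13, 5, 5, 20, 33, 28, 28, 27]
Pivot position: 4

After partitioning with pivot 20, the array becomes [8, 13, 5, 5, 20, 33, 28, 28, 27]. The pivot is placed at index 4. All elements to the left of the pivot are <= 20, and all elements to the right are > 20.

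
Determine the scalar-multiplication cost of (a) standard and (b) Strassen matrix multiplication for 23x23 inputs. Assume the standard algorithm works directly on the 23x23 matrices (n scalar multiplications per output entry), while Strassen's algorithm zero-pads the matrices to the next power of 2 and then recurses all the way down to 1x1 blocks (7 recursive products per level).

Matrix multiplication for 23x23 matrices:

Strassen's algorithm requires power-of-2 dimensions. Pad 23x23 to 32x32 (next power of 2).

Standard algorithm: 23^3 = 12167 multiplications
Strassen's algorithm: 7^(log2(32)) = 7^5 = 16807 multiplications
Difference: 12167 - 16807 = -4640 (Strassen uses MORE here due to padding overhead — for small or just-over-power-of-2 n, padding can outweigh the per-level savings)

Standard: 12167 multiplications (23^3). Strassen: 16807 multiplications (7^5, after padding to 32x32). Strassen reduces 8 recursive multiplications to 7 at each level.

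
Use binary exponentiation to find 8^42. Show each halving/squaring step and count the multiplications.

Computing 8^42 by squaring (build up from 8^1; each line after the first costs one multiplication):

8^1 = 8
8^2 = (8^1)^2 = 8^2 = 64
8^4 = (8^2)^2 = 64^2 = 4096
8^5 = 8 * 8^4 = 8 * 4096 = 32768
8^10 = (8^5)^2 = 32768^2 = 1073741824
8^20 = (8^10)^2 = 1073741824^2 = 1152921504606846976
8^21 = 8 * 8^20 = 8 * 1152921504606846976 = 9223372036854775808
8^42 = (8^21)^2 = 9223372036854775808^2 = 85070591730234615865843651857942052864

Result: 85070591730234615865843651857942052864
Multiplications needed: 7 (7 lines after 8^1)

8^42 = 85070591730234615865843651857942052864. Using exponentiation by squaring, this requires 7 multiplications. The key idea: if the exponent is even, square the half-power; if odd, multiply by the base once.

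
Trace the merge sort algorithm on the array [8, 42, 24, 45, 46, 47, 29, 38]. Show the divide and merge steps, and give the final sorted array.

Merge sort trace:

Split: [8, 42, 24, 45, 46, 47, 29, 38] -> [8, 42, 24, 45] and [46, 47, 29, 38]
  Split: [8, 42, 24, 45] -> [8, 42] and [24, 45]
    Split: [8, 42] -> [8] and [42]
    Merge: [8] + [42] -> [8, 42]
    Split: [24, 45] -> [24] and [45]
    Merge: [24] + [45] -> [24, 45]
  Merge: [8, 42] + [24, 45] -> [8, 24, 42, 45]
  Split: [46, 47, 29, 38] -> [46, 47] and [29, 38]
    Split: [46, 47] -> [46] and [47]
    Merge: [46] + [47] -> [46, 47]
    Split: [29, 38] -> [29] and [38]
    Merge: [29] + [38] -> [29, 38]
  Merge: [46, 47] + [29, 38] -> [29, 38, 46, 47]
Merge: [8, 24, 42, 45] + [29, 38, 46, 47] -> [8, 24, 29, 38, 42, 45, 46, 47]

Final sorted array: [8, 24, 29, 38, 42, 45, 46, 47]

The merge sort proceeds by recursively splitting the array and merging sorted halves.
After all merges, the sorted array is [8, 24, 29, 38, 42, 45, 46, 47].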